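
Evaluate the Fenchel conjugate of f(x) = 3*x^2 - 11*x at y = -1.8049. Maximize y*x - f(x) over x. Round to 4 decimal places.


f*(y) = sup_x {y*x - a*x^2 - b*x} = sup_x {(y-b)*x - a*x^2}
FOC: (y - b) - 2a*x = 0 => x* = (y - b)/(2a)
x* = (-1.8049 + 11)/(2*3) = 1.5325
f*(-1.8049) = (y-b)^2/(4a) = (-1.8049 + 11)^2/(4*3)
= 84.5499/12 = 7.0458


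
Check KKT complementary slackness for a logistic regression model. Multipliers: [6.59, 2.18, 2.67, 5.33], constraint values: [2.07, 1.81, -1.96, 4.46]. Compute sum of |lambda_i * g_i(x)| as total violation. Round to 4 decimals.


KKT complementary slackness check:
lambda_1 * g_1 = 6.59 * 2.07 = 13.6413
lambda_2 * g_2 = 2.18 * 1.81 = 3.9458
lambda_3 * g_3 = 2.67 * -1.96 = -5.2332
lambda_4 * g_4 = 5.33 * 4.46 = 23.7718
Total violation = 13.6413 + 3.9458 + 5.2332 + 23.7718 = 46.5921


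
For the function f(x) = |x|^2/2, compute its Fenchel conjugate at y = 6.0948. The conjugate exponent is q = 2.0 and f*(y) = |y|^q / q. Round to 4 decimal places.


The conjugate exponent q satisfies 1/p + 1/q = 1.
p = 2, so q = 2/(2 - 1) = 2.0
|y|^q = 6.0948^2.0 = 37.1466
f*(6.0948) = 37.1466 / 2.0 = 18.5733


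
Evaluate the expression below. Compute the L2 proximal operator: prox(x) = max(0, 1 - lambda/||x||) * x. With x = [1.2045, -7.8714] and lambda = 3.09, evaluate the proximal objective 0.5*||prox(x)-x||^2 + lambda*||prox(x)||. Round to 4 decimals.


Step 1: Compute ||x||.
||x|| = 7.963
Step 2: Compute scaling factor.
scale = max(0, 1 - 3.09/7.963) = 0.612
Step 3: prox(x) = [0.7371, -4.817]
||prox(x)|| = 4.873
Step 4: Proximal objective.
0.5*||prox-x||^2 = 4.7741
lambda*||prox|| = 15.0576
Total = 19.8317


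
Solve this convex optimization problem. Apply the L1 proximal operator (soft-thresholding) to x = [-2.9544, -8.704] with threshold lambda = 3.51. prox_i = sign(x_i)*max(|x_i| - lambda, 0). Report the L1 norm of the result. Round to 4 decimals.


Soft-thresholding with lambda = 3.51:
prox(-2.9544) = sign(-2.9544)*max(|-2.9544| - 3.51, 0) = 0.0
prox(-8.704) = sign(-8.704)*max(|-8.704| - 3.51, 0) = -5.194
prox(x) = [0.0, -5.194]
||prox(x)||_1 = 0.0 + 5.194 = 5.194


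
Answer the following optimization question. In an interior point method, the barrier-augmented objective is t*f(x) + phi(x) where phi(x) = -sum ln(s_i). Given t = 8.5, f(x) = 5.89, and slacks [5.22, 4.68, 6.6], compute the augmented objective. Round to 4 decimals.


Step 1: Compute log-barrier.
ln values: [1.6525, 1.5433, 1.8871]
phi = -(1.6525 + 1.5433 + 1.8871) = -5.0829
Step 2: Compute augmented objective.
t*f(x) = 8.5*5.89 = 50.065
Total = 50.065 - 5.0829 = 44.9821


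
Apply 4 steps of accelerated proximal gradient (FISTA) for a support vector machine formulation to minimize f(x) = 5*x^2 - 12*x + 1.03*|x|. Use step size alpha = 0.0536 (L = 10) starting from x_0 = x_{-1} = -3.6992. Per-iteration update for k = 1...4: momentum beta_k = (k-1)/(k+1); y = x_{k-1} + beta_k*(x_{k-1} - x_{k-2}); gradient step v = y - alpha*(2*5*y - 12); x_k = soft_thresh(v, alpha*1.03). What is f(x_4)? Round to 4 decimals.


FISTA on f(x) = 5*x^2 - 12*x + 1.03*|x|
L = 10, alpha = 0.0536
Iteration 1: beta = 0.0, y = -3.6992 + 0.0*(-3.6992 + 3.6992) = -3.6992
  grad(y) = -48.992, v = y - alpha*grad = -1.0732
  prox(v) = soft_thresh(-1.0732, 0.0552) = -1.018
Iteration 2: beta = 0.3333, y = -1.018 + 0.3333*(-1.018 + 3.6992) = -0.1243
  grad(y) = -13.2429, v = y - alpha*grad = 0.5855
  prox(v) = soft_thresh(0.5855, 0.0552) = 0.5303
Iteration 3: beta = 0.5, y = 0.5303 + 0.5*(0.5303 + 1.018) = 1.3045
  grad(y) = 1.0449, v = y - alpha*grad = 1.2485
  prox(v) = soft_thresh(1.2485, 0.0552) = 1.1933
Iteration 4: beta = 0.6, y = 1.1933 + 0.6*(1.1933 - 0.5303) = 1.591
  grad(y) = 3.9105, v = y - alpha*grad = 1.3814
  prox(v) = soft_thresh(1.3814, 0.0552) = 1.3262
f(x_4) = 5*1.3262^2 - 12*1.3262 + 1.03*|1.3262| = -5.7543


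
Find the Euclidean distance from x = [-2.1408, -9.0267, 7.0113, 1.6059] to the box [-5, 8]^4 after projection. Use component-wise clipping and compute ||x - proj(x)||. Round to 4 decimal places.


Project each component onto [-5, 8].
clip(-2.1408) = -2.1408, clip(-9.0267) = -5.0, clip(7.0113) = 7.0113, clip(1.6059) = 1.6059
Projection = [-2.1408, -5.0, 7.0113, 1.6059]
Squared diffs: [0.0, 16.2143, 0.0, 0.0]
Distance = sqrt(16.2143) = 4.0267


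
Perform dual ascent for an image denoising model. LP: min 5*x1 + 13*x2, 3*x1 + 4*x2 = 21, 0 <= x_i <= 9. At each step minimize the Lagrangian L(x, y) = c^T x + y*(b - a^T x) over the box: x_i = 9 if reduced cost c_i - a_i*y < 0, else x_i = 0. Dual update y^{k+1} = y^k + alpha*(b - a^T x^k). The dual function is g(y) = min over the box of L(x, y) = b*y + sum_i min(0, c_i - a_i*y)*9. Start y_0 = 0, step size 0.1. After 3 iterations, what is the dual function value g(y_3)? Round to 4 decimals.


Dual ascent for LP: min 5*x1 + 13*x2, 3*x1 + 4*x2 = 21, 0 <= x_i <= 9
Step 1: y^k = 0.0, reduced costs: (5.0, 13.0)
  x^k = (0.0, 0.0), subgradient = b - a^T x = 21.0
  y^{k+1} = 0.0 + 0.1*21.0 = 2.1
Step 2: y^k = 2.1, reduced costs: (-1.3, 4.6)
  x^k = (9.0, 0.0), subgradient = b - a^T x = -6.0
  y^{k+1} = 2.1 + 0.1*-6.0 = 1.5
Step 3: y^k = 1.5, reduced costs: (0.5, 7.0)
  x^k = (0.0, 0.0), subgradient = b - a^T x = 21.0
  y^{k+1} = 1.5 + 0.1*21.0 = 3.6
Dual objective at y_3 = 3.6: reduced costs (-5.8, -1.4), box minimizer x = (9.0, 9.0)
g(y_3) = b*y + (c1 - a1*y)*x1 + (c2 - a2*y)*x2 = 21*3.6 + (-5.8)*9.0 + (-1.4)*9.0 = 75.6 - 52.2 - 12.6 = 10.8


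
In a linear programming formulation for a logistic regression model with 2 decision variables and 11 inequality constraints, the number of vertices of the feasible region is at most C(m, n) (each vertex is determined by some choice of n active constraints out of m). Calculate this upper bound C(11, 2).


Each vertex corresponds to some choice of n active constraints out of m, so the number of vertices is at most C(m, n) = m! / (n!(m-n)!).
m = 11, n = 2
Numerator: 11 * 10
Denominator: 2! = 2
C(11, 2) = 55


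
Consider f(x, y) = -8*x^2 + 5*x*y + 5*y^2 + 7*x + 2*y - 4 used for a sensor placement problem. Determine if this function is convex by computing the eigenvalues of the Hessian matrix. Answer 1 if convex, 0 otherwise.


The Hessian of f(x,y) = -8*x^2 + 5*x*y + 5*y^2 + 7*x + 2*y - 4 is:
H = [[-16, 5], [5, 10]]
Trace = -16 + 10 = -6
Determinant = -16*10 - (5)^2 = -185
Discriminant = (-6)^2 - 4*-185 = 776.0
Eigenvalues: lambda_1 = -16.9284, lambda_2 = 10.9284
The function is not convex.

0


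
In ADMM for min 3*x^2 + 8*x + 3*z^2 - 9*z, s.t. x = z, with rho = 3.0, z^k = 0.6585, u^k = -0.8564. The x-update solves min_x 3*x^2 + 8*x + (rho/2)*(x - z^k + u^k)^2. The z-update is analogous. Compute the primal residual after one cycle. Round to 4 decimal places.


ADMM iteration with rho = 3.0, z^k = 0.6585, u^k = -0.8564
Step 1: x-update.
Minimize 3*x^2 + 8*x + (3.0/2)*(x - 0.6585 - 0.8564)^2
FOC: (2*3 + 3.0)*x = -8 + 3.0*(0.6585 + 0.8564)
x^{k+1} = -0.3839
Step 2: z-update.
Minimize 3*z^2 - 9*z + (3.0/2)*(-0.3839 - z - 0.8564)^2
FOC: (2*3 + 3.0)*z = 9 + 3.0*(-0.3839 - 0.8564)
z^{k+1} = 0.5866
Step 3: u-update.
u^{k+1} = -0.8564 - 0.3839 - 0.5866 = -1.8269
Step 4: Primal residual = |-0.3839 - 0.5866| = 0.9705


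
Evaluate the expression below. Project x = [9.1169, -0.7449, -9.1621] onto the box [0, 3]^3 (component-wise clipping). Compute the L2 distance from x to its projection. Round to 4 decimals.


Project each component onto [0, 3].
clip(9.1169) = 3.0, clip(-0.7449) = 0.0, clip(-9.1621) = 0.0
Projection = [3.0, 0.0, 0.0]
Squared diffs: [37.4165, 0.5549, 83.9441]
Distance = sqrt(121.9155) = 11.0415


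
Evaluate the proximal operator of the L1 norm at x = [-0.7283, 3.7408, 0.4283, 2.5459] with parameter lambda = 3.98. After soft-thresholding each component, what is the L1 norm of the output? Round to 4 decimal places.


Soft-thresholding with lambda = 3.98:
prox(-0.7283) = sign(-0.7283)*max(|-0.7283| - 3.98, 0) = 0.0
prox(3.7408) = sign(3.7408)*max(|3.7408| - 3.98, 0) = 0.0
prox(0.4283) = sign(0.4283)*max(|0.4283| - 3.98, 0) = 0.0
prox(2.5459) = sign(2.5459)*max(|2.5459| - 3.98, 0) = 0.0
prox(x) = [0.0, 0.0, 0.0, 0.0]
||prox(x)||_1 = 0.0 + 0.0 + 0.0 + 0.0 = 0.0


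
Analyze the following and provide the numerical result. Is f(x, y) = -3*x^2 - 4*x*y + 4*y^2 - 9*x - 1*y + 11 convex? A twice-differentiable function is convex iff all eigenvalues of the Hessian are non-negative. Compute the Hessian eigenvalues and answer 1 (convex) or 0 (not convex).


The Hessian of f(x,y) = -3*x^2 - 4*x*y + 4*y^2 - 9*x - 1*y + 11 is:
H = [[-6, -4], [-4, 8]]
Trace = -6 + 8 = 2
Determinant = -6*8 - (-4)^2 = -64
Discriminant = (2)^2 - 4*-64 = 260.0
Eigenvalues: lambda_1 = -7.0623, lambda_2 = 9.0623
The function is not convex.

0


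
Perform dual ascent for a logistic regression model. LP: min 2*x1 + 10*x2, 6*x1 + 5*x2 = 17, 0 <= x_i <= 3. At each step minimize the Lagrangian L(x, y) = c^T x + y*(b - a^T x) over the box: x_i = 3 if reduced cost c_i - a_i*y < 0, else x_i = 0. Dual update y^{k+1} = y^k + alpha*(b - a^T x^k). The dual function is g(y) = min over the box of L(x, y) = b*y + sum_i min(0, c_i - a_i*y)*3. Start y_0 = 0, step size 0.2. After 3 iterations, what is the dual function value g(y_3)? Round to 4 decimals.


Dual ascent for LP: min 2*x1 + 10*x2, 6*x1 + 5*x2 = 17, 0 <= x_i <= 3
Step 1: y^k = 0.0, reduced costs: (2.0, 10.0)
  x^k = (0.0, 0.0), subgradient = b - a^T x = 17.0
  y^{k+1} = 0.0 + 0.2*17.0 = 3.4
Step 2: y^k = 3.4, reduced costs: (-18.4, -7.0)
  x^k = (3.0, 3.0), subgradient = b - a^T x = -16.0
  y^{k+1} = 3.4 + 0.2*-16.0 = 0.2
Step 3: y^k = 0.2, reduced costs: (0.8, 9.0)
  x^k = (0.0, 0.0), subgradient = b - a^T x = 17.0
  y^{k+1} = 0.2 + 0.2*17.0 = 3.6
Dual objective at y_3 = 3.6: reduced costs (-19.6, -8.0), box minimizer x = (3.0, 3.0)
g(y_3) = b*y + (c1 - a1*y)*x1 + (c2 - a2*y)*x2 = 17*3.6 + (-19.6)*3.0 + (-8.0)*3.0 = 61.2 - 58.8 - 24.0 = -21.6


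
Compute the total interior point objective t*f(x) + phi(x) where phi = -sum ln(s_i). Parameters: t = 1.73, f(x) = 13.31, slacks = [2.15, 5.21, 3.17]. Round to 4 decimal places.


Step 1: Compute log-barrier.
ln values: [0.7655, 1.6506, 1.1537]
phi = -(0.7655 + 1.6506 + 1.1537) = -3.5698
Step 2: Compute augmented objective.
t*f(x) = 1.73*13.31 = 23.0263
Total = 23.0263 - 3.5698 = 19.4565


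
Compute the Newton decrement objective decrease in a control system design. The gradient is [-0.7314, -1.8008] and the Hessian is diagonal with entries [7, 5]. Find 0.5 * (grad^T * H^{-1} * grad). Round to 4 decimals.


Step 1: H is diagonal, so H^(-1) * g = [-0.1045, -0.3602].
Step 2: g^T H^(-1) g = sum_i g_i^2 / H_ii
  = (-0.7314)^2/7 + (-1.8008)^2/5
  = 0.0764 + 0.6486 = 0.725
Step 3: Objective decrease = 0.5 * g^T H^(-1) g = 0.3625


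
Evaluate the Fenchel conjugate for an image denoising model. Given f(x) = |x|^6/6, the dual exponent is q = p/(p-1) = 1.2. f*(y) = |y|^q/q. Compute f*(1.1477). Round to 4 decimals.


The conjugate exponent q satisfies 1/p + 1/q = 1.
p = 6, so q = 6/(6 - 1) = 1.2
|y|^q = 1.1477^1.2 = 1.1798
f*(1.1477) = 1.1798 / 1.2 = 0.9831


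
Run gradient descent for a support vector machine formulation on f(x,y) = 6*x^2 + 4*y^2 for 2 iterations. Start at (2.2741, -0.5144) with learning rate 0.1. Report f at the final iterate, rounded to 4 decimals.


Gradient descent on f(x,y) = 6*x^2 + 4*y^2.
Starting point: (2.2741, -0.5144), alpha = 0.1
Step 1: grad_x = 2*6*2.2741 = 27.2892, grad_y = 2*4*-0.5144 = -4.1152
  x_1 = 2.2741 - 0.1*27.2892 = -0.4548
  y_1 = -0.5144 - 0.1*-4.1152 = -0.1029
Step 2: grad_x = 2*6*-0.4548 = -5.4578, grad_y = 2*4*-0.1029 = -0.823
  x_2 = -0.4548 - 0.1*-5.4578 = 0.091
  y_2 = -0.1029 - 0.1*-0.823 = -0.0206
f(0.091, -0.0206) = 6*0.091^2 + 4*(-0.0206)^2 = 0.0513


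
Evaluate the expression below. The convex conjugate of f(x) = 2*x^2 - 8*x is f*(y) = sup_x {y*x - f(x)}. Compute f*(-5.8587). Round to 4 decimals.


f*(y) = sup_x {y*x - a*x^2 - b*x} = sup_x {(y-b)*x - a*x^2}
FOC: (y - b) - 2a*x = 0 => x* = (y - b)/(2a)
x* = (-5.8587 + 8)/(2*2) = 0.5353
f*(-5.8587) = (y-b)^2/(4a) = (-5.8587 + 8)^2/(4*2)
= 4.5852/8 = 0.5731


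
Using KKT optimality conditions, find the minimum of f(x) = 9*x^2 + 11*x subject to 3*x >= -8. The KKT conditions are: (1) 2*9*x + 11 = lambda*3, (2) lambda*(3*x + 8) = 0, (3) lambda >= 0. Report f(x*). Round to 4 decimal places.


Step 1: Try lambda = 0 (constraint inactive).
Stationarity: 2*9*x + 11 = 0
x* = -11/(2*9) = -11/18 = -0.6111 (rounded; the exact value -11/18 is used below)
Check constraint: 3*-0.6111 = -1.8333 >= -8 -- satisfied.
Step 2: Compute optimal value.
f(x*) = 9*(-11/18)^2 + 11*(-11/18) = -3.3611


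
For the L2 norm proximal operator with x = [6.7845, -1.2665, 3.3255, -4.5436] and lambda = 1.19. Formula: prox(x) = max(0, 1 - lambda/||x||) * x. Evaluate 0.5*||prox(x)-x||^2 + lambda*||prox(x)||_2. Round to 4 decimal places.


Step 1: Compute ||x||.
||x|| = 8.9071
Step 2: Compute scaling factor.
scale = max(0, 1 - 1.19/8.9071) = 0.8664
Step 3: prox(x) = [5.8781, -1.0973, 2.8812, -3.9366]
||prox(x)|| = 7.7171
Step 4: Proximal objective.
0.5*||prox-x||^2 = 0.7081
lambda*||prox|| = 9.1833
Total = 9.8914


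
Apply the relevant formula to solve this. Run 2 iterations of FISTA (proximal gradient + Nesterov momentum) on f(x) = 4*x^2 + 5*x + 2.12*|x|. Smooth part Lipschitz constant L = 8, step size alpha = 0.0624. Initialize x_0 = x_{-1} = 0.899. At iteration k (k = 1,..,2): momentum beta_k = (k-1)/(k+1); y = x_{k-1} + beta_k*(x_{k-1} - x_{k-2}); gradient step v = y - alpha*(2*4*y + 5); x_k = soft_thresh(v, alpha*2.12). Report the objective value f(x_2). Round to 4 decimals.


FISTA on f(x) = 4*x^2 + 5*x + 2.12*|x|
L = 8, alpha = 0.0624
Iteration 1: beta = 0.0, y = 0.899 + 0.0*(0.899 - 0.899) = 0.899
  grad(y) = 12.192, v = y - alpha*grad = 0.1382
  prox(v) = soft_thresh(0.1382, 0.1323) = 0.0059
Iteration 2: beta = 0.3333, y = 0.0059 + 0.3333*(0.0059 - 0.899) = -0.2918
  grad(y) = 2.6659, v = y - alpha*grad = -0.4581
  prox(v) = soft_thresh(-0.4581, 0.1323) = -0.3258
f(x_2) = 4*(-0.3258)^2 + 5*(-0.3258) + 2.12*|-0.3258| = -0.5137


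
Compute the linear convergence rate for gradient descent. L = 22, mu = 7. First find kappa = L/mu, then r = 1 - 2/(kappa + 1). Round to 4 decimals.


Step 1: Compute the condition number.
kappa = L/mu = 22/7 = 3.1429
Step 2: Compute the convergence rate.
r = 1 - 2/(kappa + 1) = 1 - 2*mu/(L + mu) = (L - mu)/(L + mu) = 15/29 = 0.5172


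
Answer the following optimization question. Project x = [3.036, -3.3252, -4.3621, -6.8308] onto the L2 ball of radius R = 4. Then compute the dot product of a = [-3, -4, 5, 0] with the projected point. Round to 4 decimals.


Step 1: Compute ||x|| (intermediates to 6 decimals).
||x|| = sqrt(3.036^2 + (-3.3252)^2 + (-4.3621)^2 + (-6.8308)^2) = 9.271569
Step 2: Project.
Since ||x|| > R, scale = R/||x|| = 4/9.271569 = 0.431426, proj(x) = scale * x
proj(x) = [1.309809, -1.434578, -1.881923, -2.946985]
Step 3: Dot product.
a^T * proj(x) = -3*1.309809 - 4*(-1.434578) + 5*(-1.881923) + 0*(-2.946985) = -7.6007


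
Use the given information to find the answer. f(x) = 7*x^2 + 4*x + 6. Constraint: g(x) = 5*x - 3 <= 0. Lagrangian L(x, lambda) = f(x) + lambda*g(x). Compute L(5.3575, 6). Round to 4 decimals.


Step 1: Evaluate f(x).
f(5.3575) = 7*5.3575^2 + 4*5.3575 + 6 = 228.3496
Step 2: Evaluate g(x).
g(5.3575) = 5*5.3575 - 3 = 23.7875
Step 3: Compute Lagrangian.
L = 228.3496 + 6*23.7875 = 371.0746


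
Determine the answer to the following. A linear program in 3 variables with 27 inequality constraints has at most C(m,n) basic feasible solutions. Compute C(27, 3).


Each vertex corresponds to some choice of n active constraints out of m, so the number of vertices is at most C(m, n) = m! / (n!(m-n)!).
m = 27, n = 3
Numerator: 27 * 26 * 25
Denominator: 3! = 6
C(27, 3) = 2925


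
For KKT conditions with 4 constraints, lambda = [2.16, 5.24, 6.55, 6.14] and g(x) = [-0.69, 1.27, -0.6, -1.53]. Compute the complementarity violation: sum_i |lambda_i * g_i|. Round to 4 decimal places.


KKT complementary slackness check:
lambda_1 * g_1 = 2.16 * -0.69 = -1.4904
lambda_2 * g_2 = 5.24 * 1.27 = 6.6548
lambda_3 * g_3 = 6.55 * -0.6 = -3.93
lambda_4 * g_4 = 6.14 * -1.53 = -9.3942
Total violation = 1.4904 + 6.6548 + 3.93 + 9.3942 = 21.4694


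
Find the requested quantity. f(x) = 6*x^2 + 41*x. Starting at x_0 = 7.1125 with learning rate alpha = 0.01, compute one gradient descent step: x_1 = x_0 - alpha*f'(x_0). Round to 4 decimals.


We compute the gradient at x_0 and apply the update.
f'(x) = 12*x + 41
f'(7.1125) = 12*7.1125 + 41 = 126.35
x_1 = 7.1125 - 0.01*126.35 = 5.849


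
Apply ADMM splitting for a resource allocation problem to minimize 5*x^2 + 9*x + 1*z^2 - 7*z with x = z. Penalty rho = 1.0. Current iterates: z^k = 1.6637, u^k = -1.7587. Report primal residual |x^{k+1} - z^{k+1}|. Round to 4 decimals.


ADMM iteration with rho = 1.0, z^k = 1.6637, u^k = -1.7587
Step 1: x-update.
Minimize 5*x^2 + 9*x + (1.0/2)*(x - 1.6637 - 1.7587)^2
FOC: (2*5 + 1.0)*x = -9 + 1.0*(1.6637 + 1.7587)
x^{k+1} = -0.5071
Step 2: z-update.
Minimize 1*z^2 - 7*z + (1.0/2)*(-0.5071 - z - 1.7587)^2
FOC: (2*1 + 1.0)*z = 7 + 1.0*(-0.5071 - 1.7587)
z^{k+1} = 1.5781
Step 3: u-update.
u^{k+1} = -1.7587 - 0.5071 - 1.5781 = -3.8438
Step 4: Primal residual = |-0.5071 - 1.5781| = 2.0851


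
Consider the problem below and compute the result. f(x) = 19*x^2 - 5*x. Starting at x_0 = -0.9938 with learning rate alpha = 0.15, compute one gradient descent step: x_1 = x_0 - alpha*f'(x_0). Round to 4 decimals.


We compute the gradient at x_0 and apply the update.
f'(x) = 38*x - 5
f'(-0.9938) = 38*-0.9938 - 5 = -42.7644
x_1 = -0.9938 - 0.15*-42.7644 = 5.4209


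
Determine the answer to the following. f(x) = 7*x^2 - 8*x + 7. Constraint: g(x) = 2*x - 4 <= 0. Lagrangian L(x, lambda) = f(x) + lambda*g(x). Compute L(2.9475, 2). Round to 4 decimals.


Step 1: Evaluate f(x).
f(2.9475) = 7*2.9475^2 - 8*2.9475 + 7 = 44.2343
Step 2: Evaluate g(x).
g(2.9475) = 2*2.9475 - 4 = 1.895
Step 3: Compute Lagrangian.
L = 44.2343 + 2*1.895 = 48.0243


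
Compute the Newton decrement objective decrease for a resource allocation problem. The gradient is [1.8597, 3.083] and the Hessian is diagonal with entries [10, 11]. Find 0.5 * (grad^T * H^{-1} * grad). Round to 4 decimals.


Step 1: H is diagonal, so H^(-1) * g = [0.186, 0.2803].
Step 2: g^T H^(-1) g = sum_i g_i^2 / H_ii
  = (1.8597)^2/10 + (3.083)^2/11
  = 0.3458 + 0.8641 = 1.2099
Step 3: Objective decrease = 0.5 * g^T H^(-1) g = 0.605


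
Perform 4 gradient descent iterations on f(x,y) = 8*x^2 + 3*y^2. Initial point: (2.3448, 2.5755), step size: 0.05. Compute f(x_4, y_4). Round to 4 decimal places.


Gradient descent on f(x,y) = 8*x^2 + 3*y^2.
Starting point: (2.3448, 2.5755), alpha = 0.05
Step 1: grad_x = 2*8*2.3448 = 37.5168, grad_y = 2*3*2.5755 = 15.453
  x_1 = 2.3448 - 0.05*37.5168 = 0.469
  y_1 = 2.5755 - 0.05*15.453 = 1.8029
Step 2: grad_x = 2*8*0.469 = 7.5034, grad_y = 2*3*1.8029 = 10.8171
  x_2 = 0.469 - 0.05*7.5034 = 0.0938
  y_2 = 1.8029 - 0.05*10.8171 = 1.262
Step 3: grad_x = 2*8*0.0938 = 1.5007, grad_y = 2*3*1.262 = 7.572
  x_3 = 0.0938 - 0.05*1.5007 = 0.0188
  y_3 = 1.262 - 0.05*7.572 = 0.8834
Step 4: grad_x = 2*8*0.0188 = 0.3001, grad_y = 2*3*0.8834 = 5.3004
  x_4 = 0.0188 - 0.05*0.3001 = 0.0038
  y_4 = 0.8834 - 0.05*5.3004 = 0.6184
f(0.0038, 0.6184) = 8*0.0038^2 + 3*0.6184^2 = 1.1473


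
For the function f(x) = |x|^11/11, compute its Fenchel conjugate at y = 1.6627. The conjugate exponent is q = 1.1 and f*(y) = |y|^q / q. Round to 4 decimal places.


The conjugate exponent q satisfies 1/p + 1/q = 1.
p = 11, so q = 11/(11 - 1) = 1.1
|y|^q = 1.6627^1.1 = 1.7494
f*(1.6627) = 1.7494 / 1.1 = 1.5904


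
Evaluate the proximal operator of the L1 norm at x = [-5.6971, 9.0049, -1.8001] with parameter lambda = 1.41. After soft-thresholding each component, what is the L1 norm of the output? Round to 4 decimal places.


Soft-thresholding with lambda = 1.41:
prox(-5.6971) = sign(-5.6971)*max(|-5.6971| - 1.41, 0) = -4.2871
prox(9.0049) = sign(9.0049)*max(|9.0049| - 1.41, 0) = 7.5949
prox(-1.8001) = sign(-1.8001)*max(|-1.8001| - 1.41, 0) = -0.3901
prox(x) = [-4.2871, 7.5949, -0.3901]
||prox(x)||_1 = 4.2871 + 7.5949 + 0.3901 = 12.2721


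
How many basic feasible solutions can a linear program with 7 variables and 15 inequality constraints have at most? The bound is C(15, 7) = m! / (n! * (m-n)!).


Each vertex corresponds to some choice of n active constraints out of m, so the number of vertices is at most C(m, n) = m! / (n!(m-n)!).
m = 15, n = 7
Numerator: 15 * 14 * 13 * 12 * 11 * 10 * 9
Denominator: 7! = 5040
C(15, 7) = 6435


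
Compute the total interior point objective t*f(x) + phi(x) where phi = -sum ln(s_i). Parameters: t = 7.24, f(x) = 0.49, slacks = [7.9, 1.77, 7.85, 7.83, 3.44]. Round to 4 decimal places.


Step 1: Compute log-barrier.
ln values: [2.0669, 0.571, 2.0605, 2.058, 1.2355]
phi = -(2.0669 + 0.571 + 2.0605 + 2.058 + 1.2355) = -7.9918
Step 2: Compute augmented objective.
t*f(x) = 7.24*0.49 = 3.5476
Total = 3.5476 - 7.9918 = -4.4442


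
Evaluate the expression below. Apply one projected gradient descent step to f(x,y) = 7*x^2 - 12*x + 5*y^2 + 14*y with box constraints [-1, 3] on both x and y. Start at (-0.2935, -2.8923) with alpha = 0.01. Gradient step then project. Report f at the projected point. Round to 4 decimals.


Step 1: Compute gradient at (-0.2935, -2.8923).
grad_x = 2*7*-0.2935 - 12 = -16.109
grad_y = 2*5*-2.8923 + 14 = -14.923
Step 2: Gradient step.
x_raw = -0.2935 - 0.01*-16.109 = -0.1324
y_raw = -2.8923 - 0.01*-14.923 = -2.7431
Step 3: Project onto [-1, 3].
x_proj = clip(-0.1324) = -0.1324
y_proj = clip(-2.7431) = -1.0
Step 4: Evaluate f.
f(-0.1324, -1.0) = -7.2884


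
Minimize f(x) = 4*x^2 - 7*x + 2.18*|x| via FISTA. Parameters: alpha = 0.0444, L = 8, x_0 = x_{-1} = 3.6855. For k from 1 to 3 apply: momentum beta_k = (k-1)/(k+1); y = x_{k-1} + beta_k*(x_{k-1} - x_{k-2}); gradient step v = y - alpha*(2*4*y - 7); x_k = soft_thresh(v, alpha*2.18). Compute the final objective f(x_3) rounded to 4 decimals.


FISTA on f(x) = 4*x^2 - 7*x + 2.18*|x|
L = 8, alpha = 0.0444
Iteration 1: beta = 0.0, y = 3.6855 + 0.0*(3.6855 - 3.6855) = 3.6855
  grad(y) = 22.484, v = y - alpha*grad = 2.6872
  prox(v) = soft_thresh(2.6872, 0.0968) = 2.5904
Iteration 2: beta = 0.3333, y = 2.5904 + 0.3333*(2.5904 - 3.6855) = 2.2254
  grad(y) = 10.8031, v = y - alpha*grad = 1.7457
  prox(v) = soft_thresh(1.7457, 0.0968) = 1.6489
Iteration 3: beta = 0.5, y = 1.6489 + 0.5*(1.6489 - 2.5904) = 1.1782
  grad(y) = 2.4256, v = y - alpha*grad = 1.0705
  prox(v) = soft_thresh(1.0705, 0.0968) = 0.9737
f(x_3) = 4*0.9737^2 - 7*0.9737 + 2.18*|0.9737| = -0.9008


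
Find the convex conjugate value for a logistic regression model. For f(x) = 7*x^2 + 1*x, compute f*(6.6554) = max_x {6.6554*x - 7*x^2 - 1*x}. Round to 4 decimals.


f*(y) = sup_x {y*x - a*x^2 - b*x} = sup_x {(y-b)*x - a*x^2}
FOC: (y - b) - 2a*x = 0 => x* = (y - b)/(2a)
x* = (6.6554 - 1)/(2*7) = 0.404
f*(6.6554) = (y-b)^2/(4a) = (6.6554 - 1)^2/(4*7)
= 31.9835/28 = 1.1423


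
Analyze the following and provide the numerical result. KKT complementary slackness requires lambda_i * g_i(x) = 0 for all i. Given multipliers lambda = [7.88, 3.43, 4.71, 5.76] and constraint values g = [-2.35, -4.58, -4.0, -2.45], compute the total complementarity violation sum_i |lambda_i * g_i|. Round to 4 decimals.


KKT complementary slackness check:
lambda_1 * g_1 = 7.88 * -2.35 = -18.518
lambda_2 * g_2 = 3.43 * -4.58 = -15.7094
lambda_3 * g_3 = 4.71 * -4.0 = -18.84
lambda_4 * g_4 = 5.76 * -2.45 = -14.112
Total violation = 18.518 + 15.7094 + 18.84 + 14.112 = 67.1794


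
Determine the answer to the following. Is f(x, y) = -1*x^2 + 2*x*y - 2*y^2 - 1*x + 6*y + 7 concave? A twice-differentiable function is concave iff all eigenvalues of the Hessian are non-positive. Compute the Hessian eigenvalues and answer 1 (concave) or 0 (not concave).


The Hessian of f(x,y) = -1*x^2 + 2*x*y - 2*y^2 - 1*x + 6*y + 7 is:
H = [[-2, 2], [2, -4]]
Trace = -2 - 4 = -6
Determinant = -2*-4 - (2)^2 = 4
Discriminant = (-6)^2 - 4*4 = 20.0
Eigenvalues: lambda_1 = -5.2361, lambda_2 = -0.7639
The function is concave.

1


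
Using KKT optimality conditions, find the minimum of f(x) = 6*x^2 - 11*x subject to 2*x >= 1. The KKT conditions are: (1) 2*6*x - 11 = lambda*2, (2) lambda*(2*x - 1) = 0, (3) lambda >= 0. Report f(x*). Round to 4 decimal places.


Step 1: Try lambda = 0 (constraint inactive).
Stationarity: 2*6*x - 11 = 0
x* = 11/(2*6) = 11/12 = 0.9167 (rounded; the exact value 11/12 is used below)
Check constraint: 2*0.9167 = 1.8334 >= 1 -- satisfied.
Step 2: Compute optimal value.
f(x*) = 6*(11/12)^2 - 11*(11/12) = -5.0417


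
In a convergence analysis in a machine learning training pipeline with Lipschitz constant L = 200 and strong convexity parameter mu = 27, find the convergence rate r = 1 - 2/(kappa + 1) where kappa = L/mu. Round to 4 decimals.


Step 1: Compute the condition number.
kappa = L/mu = 200/27 = 7.4074
Step 2: Compute the convergence rate.
r = 1 - 2/(kappa + 1) = 1 - 2*mu/(L + mu) = (L - mu)/(L + mu) = 173/227 = 0.7621


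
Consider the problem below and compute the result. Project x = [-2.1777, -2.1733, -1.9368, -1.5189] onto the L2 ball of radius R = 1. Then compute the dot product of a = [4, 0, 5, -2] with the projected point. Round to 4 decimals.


Step 1: Compute ||x|| (intermediates to 6 decimals).
||x|| = sqrt((-2.1777)^2 + (-2.1733)^2 + (-1.9368)^2 + (-1.5189)^2) = 3.940033
Step 2: Project.
Since ||x|| > R, scale = R/||x|| = 1/3.940033 = 0.253805, proj(x) = scale * x
proj(x) = [-0.552711, -0.551594, -0.49157, -0.385504]
Step 3: Dot product.
a^T * proj(x) = 4*(-0.552711) + 0*(-0.551594) + 5*(-0.49157) - 2*(-0.385504) = -3.8977


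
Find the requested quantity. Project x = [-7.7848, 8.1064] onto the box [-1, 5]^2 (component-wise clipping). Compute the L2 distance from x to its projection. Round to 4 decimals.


Project each component onto [-1, 5].
clip(-7.7848) = -1.0, clip(8.1064) = 5.0
Projection = [-1.0, 5.0]
Squared diffs: [46.0335, 9.6497]
Distance = sqrt(55.6832) = 7.4621


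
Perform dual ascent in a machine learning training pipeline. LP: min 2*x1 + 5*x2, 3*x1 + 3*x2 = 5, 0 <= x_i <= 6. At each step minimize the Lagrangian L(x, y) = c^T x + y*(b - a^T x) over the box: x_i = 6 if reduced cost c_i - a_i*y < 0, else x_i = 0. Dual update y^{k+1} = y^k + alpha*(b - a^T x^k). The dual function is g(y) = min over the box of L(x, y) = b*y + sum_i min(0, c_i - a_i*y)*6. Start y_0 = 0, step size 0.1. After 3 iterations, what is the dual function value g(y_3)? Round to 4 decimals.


Dual ascent for LP: min 2*x1 + 5*x2, 3*x1 + 3*x2 = 5, 0 <= x_i <= 6
Step 1: y^k = 0.0, reduced costs: (2.0, 5.0)
  x^k = (0.0, 0.0), subgradient = b - a^T x = 5.0
  y^{k+1} = 0.0 + 0.1*5.0 = 0.5
Step 2: y^k = 0.5, reduced costs: (0.5, 3.5)
  x^k = (0.0, 0.0), subgradient = b - a^T x = 5.0
  y^{k+1} = 0.5 + 0.1*5.0 = 1.0
Step 3: y^k = 1.0, reduced costs: (-1.0, 2.0)
  x^k = (6.0, 0.0), subgradient = b - a^T x = -13.0
  y^{k+1} = 1.0 + 0.1*-13.0 = -0.3
Dual objective at y_3 = -0.3: reduced costs (2.9, 5.9), box minimizer x = (0.0, 0.0)
g(y_3) = b*y + (c1 - a1*y)*x1 + (c2 - a2*y)*x2 = 5*(-0.3) + 2.9*0.0 + 5.9*0.0 = -1.5 + 0.0 + 0.0 = -1.5


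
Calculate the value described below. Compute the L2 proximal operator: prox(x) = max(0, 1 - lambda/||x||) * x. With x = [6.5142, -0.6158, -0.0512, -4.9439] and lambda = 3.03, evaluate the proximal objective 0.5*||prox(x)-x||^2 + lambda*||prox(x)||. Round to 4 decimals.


Step 1: Compute ||x||.
||x|| = 8.2011
Step 2: Compute scaling factor.
scale = max(0, 1 - 3.03/8.2011) = 0.6305
Step 3: prox(x) = [4.1075, -0.3883, -0.0323, -3.1173]
||prox(x)|| = 5.1711
Step 4: Proximal objective.
0.5*||prox-x||^2 = 4.5905
lambda*||prox|| = 15.6684
Total = 20.259


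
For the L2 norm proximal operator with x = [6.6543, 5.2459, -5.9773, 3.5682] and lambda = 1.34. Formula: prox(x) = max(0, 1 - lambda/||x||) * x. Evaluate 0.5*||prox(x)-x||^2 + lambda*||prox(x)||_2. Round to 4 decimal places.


Step 1: Compute ||x||.
||x|| = 10.9663
Step 2: Compute scaling factor.
scale = max(0, 1 - 1.34/10.9663) = 0.8778
Step 3: prox(x) = [5.8412, 4.6049, -5.2469, 3.1322]
||prox(x)|| = 9.6263
Step 4: Proximal objective.
0.5*||prox-x||^2 = 0.8978
lambda*||prox|| = 12.8992
Total = 13.797


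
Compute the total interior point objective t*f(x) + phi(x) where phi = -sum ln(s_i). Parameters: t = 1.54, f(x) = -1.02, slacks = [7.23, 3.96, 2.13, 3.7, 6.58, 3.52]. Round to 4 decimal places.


Step 1: Compute log-barrier.
ln values: [1.9782, 1.3762, 0.7561, 1.3083, 1.884, 1.2585]
phi = -(1.9782 + 1.3762 + 0.7561 + 1.3083 + 1.884 + 1.2585) = -8.5614
Step 2: Compute augmented objective.
t*f(x) = 1.54*-1.02 = -1.5708
Total = -1.5708 - 8.5614 = -10.1322


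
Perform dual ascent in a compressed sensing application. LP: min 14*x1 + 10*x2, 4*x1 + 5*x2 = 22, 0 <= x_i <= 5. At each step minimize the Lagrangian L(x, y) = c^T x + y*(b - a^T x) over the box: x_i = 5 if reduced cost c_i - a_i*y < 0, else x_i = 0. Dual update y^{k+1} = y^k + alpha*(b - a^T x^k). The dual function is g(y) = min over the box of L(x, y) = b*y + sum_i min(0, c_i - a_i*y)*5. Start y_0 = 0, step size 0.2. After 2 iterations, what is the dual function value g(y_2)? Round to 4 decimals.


Dual ascent for LP: min 14*x1 + 10*x2, 4*x1 + 5*x2 = 22, 0 <= x_i <= 5
Step 1: y^k = 0.0, reduced costs: (14.0, 10.0)
  x^k = (0.0, 0.0), subgradient = b - a^T x = 22.0
  y^{k+1} = 0.0 + 0.2*22.0 = 4.4
Step 2: y^k = 4.4, reduced costs: (-3.6, -12.0)
  x^k = (5.0, 5.0), subgradient = b - a^T x = -23.0
  y^{k+1} = 4.4 + 0.2*-23.0 = -0.2
Dual objective at y_2 = -0.2: reduced costs (14.8, 11.0), box minimizer x = (0.0, 0.0)
g(y_2) = b*y + (c1 - a1*y)*x1 + (c2 - a2*y)*x2 = 22*(-0.2) + 14.8*0.0 + 11.0*0.0 = -4.4 + 0.0 + 0.0 = -4.4


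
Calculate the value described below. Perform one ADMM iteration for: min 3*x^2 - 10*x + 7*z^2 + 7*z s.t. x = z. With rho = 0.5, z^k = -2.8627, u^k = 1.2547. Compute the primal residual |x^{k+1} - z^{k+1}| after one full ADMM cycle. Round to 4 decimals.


ADMM iteration with rho = 0.5, z^k = -2.8627, u^k = 1.2547
Step 1: x-update.
Minimize 3*x^2 - 10*x + (0.5/2)*(x + 2.8627 + 1.2547)^2
FOC: (2*3 + 0.5)*x = 10 + 0.5*(-2.8627 - 1.2547)
x^{k+1} = 1.2217
Step 2: z-update.
Minimize 7*z^2 + 7*z + (0.5/2)*(1.2217 - z + 1.2547)^2
FOC: (2*7 + 0.5)*z = -7 + 0.5*(1.2217 + 1.2547)
z^{k+1} = -0.3974
Step 3: u-update.
u^{k+1} = 1.2547 + 1.2217 + 0.3974 = 2.8738
Step 4: Primal residual = |1.2217 + 0.3974| = 1.6191


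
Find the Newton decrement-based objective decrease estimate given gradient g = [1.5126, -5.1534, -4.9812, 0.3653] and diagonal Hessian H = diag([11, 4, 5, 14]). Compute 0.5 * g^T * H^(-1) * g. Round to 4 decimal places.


Step 1: H is diagonal, so H^(-1) * g = [0.1375, -1.2884, -0.9962, 0.0261].
Step 2: g^T H^(-1) g = sum_i g_i^2 / H_ii
  = (1.5126)^2/11 + (-5.1534)^2/4 + (-4.9812)^2/5 + (0.3653)^2/14
  = 0.208 + 6.6394 + 4.9625 + 0.0095 = 11.8194
Step 3: Objective decrease = 0.5 * g^T H^(-1) g = 5.9097


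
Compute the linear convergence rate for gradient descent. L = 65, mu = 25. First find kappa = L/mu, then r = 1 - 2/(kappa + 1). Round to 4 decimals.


Step 1: Compute the condition number.
kappa = L/mu = 65/25 = 2.6
Step 2: Compute the convergence rate.
r = 1 - 2/(kappa + 1) = 1 - 2*mu/(L + mu) = (L - mu)/(L + mu) = 40/90 = 0.4444


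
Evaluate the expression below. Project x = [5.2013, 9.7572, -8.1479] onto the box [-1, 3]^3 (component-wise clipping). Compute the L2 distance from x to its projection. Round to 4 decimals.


Project each component onto [-1, 3].
clip(5.2013) = 3.0, clip(9.7572) = 3.0, clip(-8.1479) = -1.0
Projection = [3.0, 3.0, -1.0]
Squared diffs: [4.8457, 45.6598, 51.0925]
Distance = sqrt(101.598) = 10.0796


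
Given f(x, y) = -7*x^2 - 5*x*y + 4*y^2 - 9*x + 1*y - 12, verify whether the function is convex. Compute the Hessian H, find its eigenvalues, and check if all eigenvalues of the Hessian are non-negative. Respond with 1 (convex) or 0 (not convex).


The Hessian of f(x,y) = -7*x^2 - 5*x*y + 4*y^2 - 9*x + 1*y - 12 is:
H = [[-14, -5], [-5, 8]]
Trace = -14 + 8 = -6
Determinant = -14*8 - (-5)^2 = -137
Discriminant = (-6)^2 - 4*-137 = 584.0
Eigenvalues: lambda_1 = -15.083, lambda_2 = 9.083
The function is not convex.

0


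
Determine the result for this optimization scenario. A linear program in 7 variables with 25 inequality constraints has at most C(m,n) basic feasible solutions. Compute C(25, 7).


Each vertex corresponds to some choice of n active constraints out of m, so the number of vertices is at most C(m, n) = m! / (n!(m-n)!).
m = 25, n = 7
Numerator: 25 * 24 * 23 * 22 * 21 * 20 * 19
Denominator: 7! = 5040
C(25, 7) = 480700


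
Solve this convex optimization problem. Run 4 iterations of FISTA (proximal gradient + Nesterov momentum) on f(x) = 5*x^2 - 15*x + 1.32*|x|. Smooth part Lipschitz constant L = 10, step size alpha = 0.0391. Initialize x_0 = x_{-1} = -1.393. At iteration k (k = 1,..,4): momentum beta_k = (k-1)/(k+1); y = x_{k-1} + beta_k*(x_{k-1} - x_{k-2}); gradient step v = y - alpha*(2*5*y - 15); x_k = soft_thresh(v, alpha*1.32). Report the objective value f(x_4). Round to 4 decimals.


FISTA on f(x) = 5*x^2 - 15*x + 1.32*|x|
L = 10, alpha = 0.0391
Iteration 1: beta = 0.0, y = -1.393 + 0.0*(-1.393 + 1.393) = -1.393
  grad(y) = -28.93, v = y - alpha*grad = -0.2618
  prox(v) = soft_thresh(-0.2618, 0.0516) = -0.2102
Iteration 2: beta = 0.3333, y = -0.2102 + 0.3333*(-0.2102 + 1.393) = 0.184
  grad(y) = -13.1597, v = y - alpha*grad = 0.6986
  prox(v) = soft_thresh(0.6986, 0.0516) = 0.647
Iteration 3: beta = 0.5, y = 0.647 + 0.5*(0.647 + 0.2102) = 1.0756
  grad(y) = -4.2444, v = y - alpha*grad = 1.2415
  prox(v) = soft_thresh(1.2415, 0.0516) = 1.1899
Iteration 4: beta = 0.6, y = 1.1899 + 0.6*(1.1899 - 0.647) = 1.5157
  grad(y) = 0.1567, v = y - alpha*grad = 1.5095
  prox(v) = soft_thresh(1.5095, 0.0516) = 1.4579
f(x_4) = 5*1.4579^2 - 15*1.4579 + 1.32*|1.4579| = -9.3167


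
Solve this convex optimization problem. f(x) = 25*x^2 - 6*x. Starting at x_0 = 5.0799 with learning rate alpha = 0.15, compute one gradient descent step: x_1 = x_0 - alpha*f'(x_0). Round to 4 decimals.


We compute the gradient at x_0 and apply the update.
f'(x) = 50*x - 6
f'(5.0799) = 50*5.0799 - 6 = 247.995
x_1 = 5.0799 - 0.15*247.995 = -32.1194


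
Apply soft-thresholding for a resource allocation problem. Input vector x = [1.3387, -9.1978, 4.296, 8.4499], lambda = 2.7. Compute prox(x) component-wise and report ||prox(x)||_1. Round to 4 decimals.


Soft-thresholding with lambda = 2.7:
prox(1.3387) = sign(1.3387)*max(|1.3387| - 2.7, 0) = 0.0
prox(-9.1978) = sign(-9.1978)*max(|-9.1978| - 2.7, 0) = -6.4978
prox(4.296) = sign(4.296)*max(|4.296| - 2.7, 0) = 1.596
prox(8.4499) = sign(8.4499)*max(|8.4499| - 2.7, 0) = 5.7499
prox(x) = [0.0, -6.4978, 1.596, 5.7499]
||prox(x)||_1 = 0.0 + 6.4978 + 1.596 + 5.7499 = 13.8437


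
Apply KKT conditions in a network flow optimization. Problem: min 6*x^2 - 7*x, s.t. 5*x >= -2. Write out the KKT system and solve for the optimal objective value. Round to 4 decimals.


Step 1: Try lambda = 0 (constraint inactive).
Stationarity: 2*6*x - 7 = 0
x* = 7/(2*6) = 7/12 = 0.5833 (rounded; the exact value 7/12 is used below)
Check constraint: 5*0.5833 = 2.9165 >= -2 -- satisfied.
Step 2: Compute optimal value.
f(x*) = 6*(7/12)^2 - 7*(7/12) = -2.0417


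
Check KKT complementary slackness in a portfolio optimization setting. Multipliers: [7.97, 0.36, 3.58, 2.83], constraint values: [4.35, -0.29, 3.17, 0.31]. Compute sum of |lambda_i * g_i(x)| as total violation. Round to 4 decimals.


KKT complementary slackness check:
lambda_1 * g_1 = 7.97 * 4.35 = 34.6695
lambda_2 * g_2 = 0.36 * -0.29 = -0.1044
lambda_3 * g_3 = 3.58 * 3.17 = 11.3486
lambda_4 * g_4 = 2.83 * 0.31 = 0.8773
Total violation = 34.6695 + 0.1044 + 11.3486 + 0.8773 = 46.9998


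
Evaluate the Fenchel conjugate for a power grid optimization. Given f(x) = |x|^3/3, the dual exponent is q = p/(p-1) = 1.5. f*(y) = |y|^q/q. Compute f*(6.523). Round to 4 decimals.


The conjugate exponent q satisfies 1/p + 1/q = 1.
p = 3, so q = 3/(3 - 1) = 1.5
|y|^q = 6.523^1.5 = 16.6598
f*(6.523) = 16.6598 / 1.5 = 11.1066


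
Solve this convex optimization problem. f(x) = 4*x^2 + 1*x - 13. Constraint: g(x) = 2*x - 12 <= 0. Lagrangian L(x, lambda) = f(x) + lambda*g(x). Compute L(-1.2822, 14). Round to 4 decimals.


Step 1: Evaluate f(x).
f(-1.2822) = 4*(-1.2822)^2 + 1*(-1.2822) - 13 = -7.7061
Step 2: Evaluate g(x).
g(-1.2822) = 2*-1.2822 - 12 = -14.5644
Step 3: Compute Lagrangian.
L = -7.7061 + 14*-14.5644 = -211.6077


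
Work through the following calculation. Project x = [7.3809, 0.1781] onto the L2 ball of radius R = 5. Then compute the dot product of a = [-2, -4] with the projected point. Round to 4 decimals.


Step 1: Compute ||x|| (intermediates to 6 decimals).
||x|| = sqrt(7.3809^2 + 0.1781^2) = 7.383048
Step 2: Project.
Since ||x|| > R, scale = R/||x|| = 5/7.383048 = 0.677227, proj(x) = scale * x
proj(x) = [4.998545, 0.120614]
Step 3: Dot product.
a^T * proj(x) = -2*4.998545 - 4*0.120614 = -10.4795


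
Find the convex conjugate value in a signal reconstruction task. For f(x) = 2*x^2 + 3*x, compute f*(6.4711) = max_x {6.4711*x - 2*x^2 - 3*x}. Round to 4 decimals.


f*(y) = sup_x {y*x - a*x^2 - b*x} = sup_x {(y-b)*x - a*x^2}
FOC: (y - b) - 2a*x = 0 => x* = (y - b)/(2a)
x* = (6.4711 - 3)/(2*2) = 0.8678
f*(6.4711) = (y-b)^2/(4a) = (6.4711 - 3)^2/(4*2)
= 12.0485/8 = 1.5061


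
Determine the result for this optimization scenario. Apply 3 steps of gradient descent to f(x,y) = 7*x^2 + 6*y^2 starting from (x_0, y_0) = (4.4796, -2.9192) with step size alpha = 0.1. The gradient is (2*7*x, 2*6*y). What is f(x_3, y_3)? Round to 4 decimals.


Gradient descent on f(x,y) = 7*x^2 + 6*y^2.
Starting point: (4.4796, -2.9192), alpha = 0.1
Step 1: grad_x = 2*7*4.4796 = 62.7144, grad_y = 2*6*-2.9192 = -35.0304
  x_1 = 4.4796 - 0.1*62.7144 = -1.7918
  y_1 = -2.9192 - 0.1*-35.0304 = 0.5838
Step 2: grad_x = 2*7*-1.7918 = -25.0858, grad_y = 2*6*0.5838 = 7.0061
  x_2 = -1.7918 - 0.1*-25.0858 = 0.7167
  y_2 = 0.5838 - 0.1*7.0061 = -0.1168
Step 3: grad_x = 2*7*0.7167 = 10.0343, grad_y = 2*6*-0.1168 = -1.4012
  x_3 = 0.7167 - 0.1*10.0343 = -0.2867
  y_3 = -0.1168 - 0.1*-1.4012 = 0.0234
f(-0.2867, 0.0234) = 7*(-0.2867)^2 + 6*0.0234^2 = 0.5786


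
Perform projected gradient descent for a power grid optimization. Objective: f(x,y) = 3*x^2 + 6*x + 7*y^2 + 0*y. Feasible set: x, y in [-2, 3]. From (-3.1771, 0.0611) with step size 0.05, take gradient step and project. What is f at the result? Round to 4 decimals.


Step 1: Compute gradient at (-3.1771, 0.0611).
grad_x = 2*3*-3.1771 + 6 = -13.0626
grad_y = 2*7*0.0611 + 0 = 0.8554
Step 2: Gradient step.
x_raw = -3.1771 - 0.05*-13.0626 = -2.524
y_raw = 0.0611 - 0.05*0.8554 = 0.0183
Step 3: Project onto [-2, 3].
x_proj = clip(-2.524) = -2.0
y_proj = clip(0.0183) = 0.0183
Step 4: Evaluate f.
f(-2.0, 0.0183) = 0.0024


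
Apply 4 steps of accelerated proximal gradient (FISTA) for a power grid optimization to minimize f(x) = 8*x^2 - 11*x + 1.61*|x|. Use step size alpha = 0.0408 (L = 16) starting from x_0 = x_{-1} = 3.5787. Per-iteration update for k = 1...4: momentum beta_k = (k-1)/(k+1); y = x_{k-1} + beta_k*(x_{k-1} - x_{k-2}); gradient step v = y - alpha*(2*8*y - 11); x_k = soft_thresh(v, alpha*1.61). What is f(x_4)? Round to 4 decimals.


FISTA on f(x) = 8*x^2 - 11*x + 1.61*|x|
L = 16, alpha = 0.0408
Iteration 1: beta = 0.0, y = 3.5787 + 0.0*(3.5787 - 3.5787) = 3.5787
  grad(y) = 46.2592, v = y - alpha*grad = 1.6913
  prox(v) = soft_thresh(1.6913, 0.0657) = 1.6256
Iteration 2: beta = 0.3333, y = 1.6256 + 0.3333*(1.6256 - 3.5787) = 0.9746
  grad(y) = 4.5938, v = y - alpha*grad = 0.7872
  prox(v) = soft_thresh(0.7872, 0.0657) = 0.7215
Iteration 3: beta = 0.5, y = 0.7215 + 0.5*(0.7215 - 1.6256) = 0.2694
  grad(y) = -6.6891, v = y - alpha*grad = 0.5423
  prox(v) = soft_thresh(0.5423, 0.0657) = 0.4767
Iteration 4: beta = 0.6, y = 0.4767 + 0.6*(0.4767 - 0.7215) = 0.3298
  grad(y) = -5.7239, v = y - alpha*grad = 0.5633
  prox(v) = soft_thresh(0.5633, 0.0657) = 0.4976
f(x_4) = 8*0.4976^2 - 11*0.4976 + 1.61*|0.4976| = -2.6916
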